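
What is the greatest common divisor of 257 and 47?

gcd(257, 47):
  257 = 5·47 + 22
  47 = 2·22 + 3
  22 = 7·3 + 1
  3 = 3·1
so gcd(257, 47) = 1.

1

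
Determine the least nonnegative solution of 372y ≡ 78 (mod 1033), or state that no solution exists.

gcd(1033, 372) = 1.
1 divides 78, so solutions exist.
By Bézout, 372·(-336) + 1033·(121) = 1.
So 372·(-336) ≡ 1 (mod 1033); multiply by 78: y ≡ -26208 (mod 1033).
Smallest nonnegative: y = -26208 mod 1033 = 650.

650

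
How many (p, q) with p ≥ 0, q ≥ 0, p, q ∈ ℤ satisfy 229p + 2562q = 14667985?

gcd(2562, 229) = 1.
By Bézout, 229*(-179) + 2562*(16) = 1.
One solution: (1591, 5583).
General: p = 1591 + 2562t, q = 5583 - 229t.
p ≥ 0 ⇒ t ≥ 0; q ≥ 0 ⇒ t ≤ 24. So t ∈ [0, 24]: 25 solutions.

25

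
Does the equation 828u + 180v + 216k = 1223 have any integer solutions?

gcd(828, 180) = 36.
gcd(36, 216) = 36.
36 does not divide 1223 (remainder 35), so no integer solutions.

no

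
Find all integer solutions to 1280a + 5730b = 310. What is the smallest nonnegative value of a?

gcd(5730, 1280) = 10.
10 divides 310, so solutions exist.
By Bézout, 1280×(-94) + 5730×(21) = 10.
Scale by 310/10 = 31: (a₀, b₀) = (-2914, 651).
General solution: a = -2914 + 573t, b = 651 - 128t for integer t.
a ≥ 0: smallest is -2914 mod 573 = 524 (at t = 6), with b = -117.

524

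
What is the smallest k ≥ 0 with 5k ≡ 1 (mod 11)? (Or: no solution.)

9

gcd(11, 5) = 1.
1 divides 1, so solutions exist.
By Bézout, 5*(-2) + 11*(1) = 1.
So 5*(-2) ≡ 1 (mod 11); multiply by 1: k ≡ -2 (mod 11).
Smallest nonnegative: k = -2 mod 11 = 9.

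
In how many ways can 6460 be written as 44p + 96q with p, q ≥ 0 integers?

6

gcd(96, 44) = 4.
By Bézout, 44·(11) + 96·(-5) = 4.
One solution: (5, 65).
General: p = 5 + 24t, q = 65 - 11t.
p ≥ 0 ⇒ t ≥ 0; q ≥ 0 ⇒ t ≤ 5. So t ∈ [0, 5]: 6 solutions.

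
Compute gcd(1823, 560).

gcd(1823, 560) = 1  (1823 = 3·560 + 143, 560 = 3·143 + 131, 143 = 1·131 + 12, 131 = 10·12 + 11, 12 = 1·11 + 1, 11 = 11·1).

1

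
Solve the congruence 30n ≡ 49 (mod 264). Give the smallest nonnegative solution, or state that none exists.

no solution

gcd(264, 30) = 6.
6 does not divide 49, so the congruence has no solution.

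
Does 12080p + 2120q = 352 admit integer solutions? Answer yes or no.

gcd(12080, 2120) = 40  (12080 = 5·2120 + 1480, 2120 = 1·1480 + 640, 1480 = 2·640 + 200, 640 = 3·200 + 40, 200 = 5·40).
40 does not divide 352 (remainder 32), so no integer solutions.

no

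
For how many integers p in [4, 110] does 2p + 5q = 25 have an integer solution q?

22

gcd(5, 2) = 1.
By Bézout, 2·(-2) + 5·(1) = 1.
Particular solution: (0, 5).
General solution: p = 0 + 5t, q = 5 - 2t for integer t.
4 ≤ 0 + 5t ≤ 110 gives t ∈ [1, 22], which is 22 values.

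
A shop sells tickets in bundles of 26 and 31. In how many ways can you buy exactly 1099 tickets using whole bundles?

Need nonnegative integers with 26j + 31k = 1099.
gcd(26, 31) = 1, and 26·(6) + 31·(-5) = 1.
So (j₀, k₀) = (6594, -5495); general j = 6594 + 31t, k = -5495 - 26t.
j ≥ 0 ⇒ t ≥ -212; k ≥ 0 ⇒ t ≤ -212. That's 1 value of t.

1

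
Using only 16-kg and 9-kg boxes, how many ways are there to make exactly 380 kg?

Need nonnegative integers with 16j + 9k = 380.
gcd(16, 9) = 1, and 16·(4) + 9·(-7) = 1.
So (j₀, k₀) = (1520, -2660); general j = 1520 + 9t, k = -2660 - 16t.
j ≥ 0 ⇒ t ≥ -168; k ≥ 0 ⇒ t ≤ -167. That's 2 values of t.

2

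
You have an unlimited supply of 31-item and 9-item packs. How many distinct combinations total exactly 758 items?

Need nonnegative integers with 31j + 9k = 758.
gcd(31, 9) = 1, and 31·(-2) + 9·(7) = 1.
So (j₀, k₀) = (-1516, 5306); general j = -1516 + 9t, k = 5306 - 31t.
j ≥ 0 ⇒ t ≥ 169; k ≥ 0 ⇒ t ≤ 171. That's 3 values of t.

3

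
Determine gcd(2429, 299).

1

gcd(2429, 299):
  2429 = 8*299 + 37
  299 = 8*37 + 3
  37 = 12*3 + 1
  3 = 3*1
so gcd(2429, 299) = 1.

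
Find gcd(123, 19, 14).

1

gcd(123, 19) = 1  (123 = 6·19 + 9, 19 = 2·9 + 1, 9 = 9·1).
gcd(1, 14) = 1.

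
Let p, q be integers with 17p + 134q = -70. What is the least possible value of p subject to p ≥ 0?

gcd(134, 17):
  134 = 7*17 + 15
  17 = 1*15 + 2
  15 = 7*2 + 1
  2 = 2*1
so gcd(134, 17) = 1.
1 divides -70, so solutions exist.
Back-substitute for Bézout coefficients:
  1 = 15 - 7*2
  ... = 17*(-63) + 134*(8)
Scale by -70/1 = -70: (p₀, q₀) = (4410, -560).
General solution: p = 4410 + 134t, q = -560 - 17t for integer t.
p ≥ 0: smallest is 4410 mod 134 = 122 (at t = -32), with q = -16.

122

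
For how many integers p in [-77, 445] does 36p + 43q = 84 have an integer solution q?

gcd(43, 36) = 1  (43 = 1·36 + 7, 36 = 5·7 + 1, 7 = 7·1).
Back-substituting, 36·(6) + 43·(-5) = 1.
Scale by 84: particular solution (504, -420); reduce p mod 43: (31, -24).
General solution: p = 31 + 43t, q = -24 - 36t for integer t.
-77 ≤ 31 + 43t ≤ 445 gives t ∈ [-2, 9], which is 12 values.

12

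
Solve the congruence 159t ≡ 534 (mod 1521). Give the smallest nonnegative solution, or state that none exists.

gcd(1521, 159) = 3.
3 divides 534, so solutions exist.
By Bézout, 159×(-220) + 1521×(23) = 3.
So 159×(-220) ≡ 3 (mod 1521); multiply by 178: t ≡ -39160 (mod 507).
Smallest nonnegative: t = -39160 mod 507 = 386.

386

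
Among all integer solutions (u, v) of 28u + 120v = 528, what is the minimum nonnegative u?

6

gcd(120, 28):
  120 = 4×28 + 8
  28 = 3×8 + 4
  8 = 2×4
so gcd(120, 28) = 4.
4 divides 528, so solutions exist.
Back-substitute for Bézout coefficients:
  4 = 28 - 3×8
  ... = 28×(13) + 120×(-3)
Scale by 528/4 = 132: (u₀, v₀) = (1716, -396).
General solution: u = 1716 + 30t, v = -396 - 7t for integer t.
u ≥ 0: smallest is 1716 mod 30 = 6 (at t = -57), with v = 3.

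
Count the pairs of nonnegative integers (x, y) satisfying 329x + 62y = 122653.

6

gcd(329, 62) = 1.
By Bézout, 329*(-13) + 62*(69) = 1.
One solution: (27, 1835).
General: x = 27 + 62t, y = 1835 - 329t.
x ≥ 0 ⇒ t ≥ 0; y ≥ 0 ⇒ t ≤ 5. So t ∈ [0, 5]: 6 solutions.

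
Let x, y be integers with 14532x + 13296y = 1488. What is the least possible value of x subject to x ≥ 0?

gcd(14532, 13296) = 12  (14532 = 1·13296 + 1236, 13296 = 10·1236 + 936, 1236 = 1·936 + 300, 936 = 3·300 + 36, 300 = 8·36 + 12, 36 = 3·12).
12 divides 1488, so solutions exist.
Back-substituting, 14532·(355) + 13296·(-388) = 12.
Scale by 1488/12 = 124: (x₀, y₀) = (44020, -48112).
General solution: x = 44020 + 1108t, y = -48112 - 1211t for integer t.
x ≥ 0: smallest is 44020 mod 1108 = 808 (at t = -39), with y = -883.

808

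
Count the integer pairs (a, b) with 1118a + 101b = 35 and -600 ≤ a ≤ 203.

gcd(1118, 101) = 1  (1118 = 11·101 + 7, 101 = 14·7 + 3, 7 = 2·3 + 1, 3 = 3·1).
Back-substituting, 1118·(29) + 101·(-321) = 1.
Scale by 35: particular solution (1015, -11235); reduce a mod 101: (5, -55).
General solution: a = 5 + 101t, b = -55 - 1118t for integer t.
-600 ≤ 5 + 101t ≤ 203 gives t ∈ [-5, 1], which is 7 values.

7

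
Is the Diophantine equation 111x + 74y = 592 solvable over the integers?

yes

gcd(111, 74) = 37  (111 = 1×74 + 37, 74 = 2×37).
37 divides 592, so integer solutions exist.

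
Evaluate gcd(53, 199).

gcd(199, 53):
  199 = 3·53 + 40
  53 = 1·40 + 13
  40 = 3·13 + 1
  13 = 13·1
so gcd(199, 53) = 1.

1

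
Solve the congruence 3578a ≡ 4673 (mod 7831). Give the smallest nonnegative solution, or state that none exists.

gcd(7831, 3578) = 1  (7831 = 2·3578 + 675, 3578 = 5·675 + 203, 675 = 3·203 + 66, 203 = 3·66 + 5, 66 = 13·5 + 1, 5 = 5·1).
1 divides 4673, so solutions exist.
Back-substituting, 3578·(-1543) + 7831·(705) = 1.
So 3578·(-1543) ≡ 1 (mod 7831); multiply by 4673: a ≡ -7210439 (mod 7831).
Smallest nonnegative: a = -7210439 mod 7831 = 1912.

1912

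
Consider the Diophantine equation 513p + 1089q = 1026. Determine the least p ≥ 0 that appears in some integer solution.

gcd(1089, 513):
  1089 = 2*513 + 63
  513 = 8*63 + 9
  63 = 7*9
so gcd(1089, 513) = 9.
9 divides 1026, so solutions exist.
Back-substitute for Bézout coefficients:
  9 = 513 - 8*63
  ... = 513*(17) + 1089*(-8)
Scale by 1026/9 = 114: (p₀, q₀) = (1938, -912).
General solution: p = 1938 + 121t, q = -912 - 57t for integer t.
p ≥ 0: smallest is 1938 mod 121 = 2 (at t = -16), with q = 0.

2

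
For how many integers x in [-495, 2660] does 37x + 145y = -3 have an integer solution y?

gcd(145, 37):
  145 = 3*37 + 34
  37 = 1*34 + 3
  34 = 11*3 + 1
  3 = 3*1
so gcd(145, 37) = 1.
Back-substitute for Bézout coefficients:
  1 = 34 - 11*3
  ... = 37*(-47) + 145*(12)
Scale by -3: particular solution (141, -36); reduce x mod 145: (141, -36).
General solution: x = 141 + 145t, y = -36 - 37t for integer t.
-495 ≤ 141 + 145t ≤ 2660 gives t ∈ [-4, 17], which is 22 values.

22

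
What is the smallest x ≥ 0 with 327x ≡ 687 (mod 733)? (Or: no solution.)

gcd(733, 327) = 1.
1 divides 687, so solutions exist.
By Bézout, 327×(334) + 733×(-149) = 1.
So 327×(334) ≡ 1 (mod 733); multiply by 687: x ≡ 229458 (mod 733).
Smallest nonnegative: x = 229458 mod 733 = 29.

29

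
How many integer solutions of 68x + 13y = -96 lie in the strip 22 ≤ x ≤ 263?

gcd(68, 13) = 1.
By Bézout, 68*(-4) + 13*(21) = 1.
Particular solution: (7, -44).
General solution: x = 7 + 13t, y = -44 - 68t for integer t.
22 ≤ 7 + 13t ≤ 263 gives t ∈ [2, 19], which is 18 values.

18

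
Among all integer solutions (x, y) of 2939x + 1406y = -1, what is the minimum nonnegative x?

1251

gcd(2939, 1406):
  2939 = 2·1406 + 127
  1406 = 11·127 + 9
  127 = 14·9 + 1
  9 = 9·1
so gcd(2939, 1406) = 1.
1 divides -1, so solutions exist.
Back-substitute for Bézout coefficients:
  1 = 127 - 14·9
  ... = 2939·(155) + 1406·(-324)
Scale by -1/1 = -1: (x₀, y₀) = (-155, 324).
General solution: x = -155 + 1406t, y = 324 - 2939t for integer t.
x ≥ 0: smallest is -155 mod 1406 = 1251 (at t = 1), with y = -2615.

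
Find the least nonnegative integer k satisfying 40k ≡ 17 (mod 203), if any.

107

gcd(203, 40) = 1.
1 divides 17, so solutions exist.
By Bézout, 40*(66) + 203*(-13) = 1.
So 40*(66) ≡ 1 (mod 203); multiply by 17: k ≡ 1122 (mod 203).
Smallest nonnegative: k = 1122 mod 203 = 107.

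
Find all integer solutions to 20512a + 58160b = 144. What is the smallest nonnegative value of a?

gcd(58160, 20512):
  58160 = 2×20512 + 17136
  20512 = 1×17136 + 3376
  17136 = 5×3376 + 256
  3376 = 13×256 + 48
  256 = 5×48 + 16
  48 = 3×16
so gcd(58160, 20512) = 16.
16 divides 144, so solutions exist.
Back-substitute for Bézout coefficients:
  16 = 256 - 5×48
  ... = 20512×(-1137) + 58160×(401)
Scale by 144/16 = 9: (a₀, b₀) = (-10233, 3609).
General solution: a = -10233 + 3635t, b = 3609 - 1282t for integer t.
a ≥ 0: smallest is -10233 mod 3635 = 672 (at t = 3), with b = -237.

672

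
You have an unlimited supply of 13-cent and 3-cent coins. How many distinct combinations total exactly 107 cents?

Need nonnegative integers with 13j + 3k = 107.
gcd(13, 3) = 1, and 13·(1) + 3·(-4) = 1.
So (j₀, k₀) = (107, -428); general j = 107 + 3t, k = -428 - 13t.
j ≥ 0 ⇒ t ≥ -35; k ≥ 0 ⇒ t ≤ -33. That's 3 values of t.

3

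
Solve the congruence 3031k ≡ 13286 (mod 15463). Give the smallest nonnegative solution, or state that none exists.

gcd(15463, 3031) = 7.
7 divides 13286, so solutions exist.
By Bézout, 3031×(-954) + 15463×(187) = 7.
So 3031×(-954) ≡ 7 (mod 15463); multiply by 1898: k ≡ -1810692 (mod 2209).
Smallest nonnegative: k = -1810692 mod 2209 = 688.

688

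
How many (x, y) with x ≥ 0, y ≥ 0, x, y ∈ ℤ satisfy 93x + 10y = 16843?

19

gcd(93, 10) = 1  (93 = 9*10 + 3, 10 = 3*3 + 1, 3 = 3*1).
Back-substituting, 93*(-3) + 10*(28) = 1.
Scale by 16843: one solution is (-50529, 471604). Reduce x mod 10: (1, 1675).
General: x = 1 + 10t, y = 1675 - 93t.
x ≥ 0 ⇒ t ≥ 0; y ≥ 0 ⇒ t ≤ 18. So t ∈ [0, 18]: 19 solutions.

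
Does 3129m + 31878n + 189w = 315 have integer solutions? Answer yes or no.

yes

gcd(31878, 3129):
  31878 = 10×3129 + 588
  3129 = 5×588 + 189
  588 = 3×189 + 21
  189 = 9×21
so gcd(31878, 3129) = 21.
gcd(21, 189) = 21.
21 divides 315, so integer solutions exist.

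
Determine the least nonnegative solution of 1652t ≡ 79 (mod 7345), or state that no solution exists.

gcd(7345, 1652) = 1  (7345 = 4×1652 + 737, 1652 = 2×737 + 178, 737 = 4×178 + 25, 178 = 7×25 + 3, 25 = 8×3 + 1, 3 = 3×1).
1 divides 79, so solutions exist.
Back-substituting, 1652×(-2352) + 7345×(529) = 1.
So 1652×(-2352) ≡ 1 (mod 7345); multiply by 79: t ≡ -185808 (mod 7345).
Smallest nonnegative: t = -185808 mod 7345 = 5162.

5162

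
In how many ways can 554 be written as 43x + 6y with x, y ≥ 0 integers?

2

gcd(43, 6) = 1  (43 = 7×6 + 1, 6 = 6×1).
Back-substituting, 43×(1) + 6×(-7) = 1.
Scale by 554: one solution is (554, -3878). Reduce x mod 6: (2, 78).
General: x = 2 + 6t, y = 78 - 43t.
x ≥ 0 ⇒ t ≥ 0; y ≥ 0 ⇒ t ≤ 1. So t ∈ [0, 1]: 2 solutions.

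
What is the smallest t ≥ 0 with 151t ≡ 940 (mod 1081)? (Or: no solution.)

gcd(1081, 151) = 1.
1 divides 940, so solutions exist.
By Bézout, 151*(315) + 1081*(-44) = 1.
So 151*(315) ≡ 1 (mod 1081); multiply by 940: t ≡ 296100 (mod 1081).
Smallest nonnegative: t = 296100 mod 1081 = 987.

987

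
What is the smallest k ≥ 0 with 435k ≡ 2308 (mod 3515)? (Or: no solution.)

no solution

gcd(3515, 435) = 5  (3515 = 8×435 + 35, 435 = 12×35 + 15, 35 = 2×15 + 5, 15 = 3×5).
5 does not divide 2308, so the congruence has no solution.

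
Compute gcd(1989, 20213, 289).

17

gcd(20213, 1989) = 17.
gcd(17, 289) = 17.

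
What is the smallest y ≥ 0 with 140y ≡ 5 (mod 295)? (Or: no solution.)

19

gcd(295, 140) = 5  (295 = 2·140 + 15, 140 = 9·15 + 5, 15 = 3·5).
5 divides 5, so solutions exist.
Back-substituting, 140·(19) + 295·(-9) = 5.
So 140·(19) ≡ 5 (mod 295); multiply by 1: y ≡ 19 (mod 59).
Smallest nonnegative: y = 19 mod 59 = 19.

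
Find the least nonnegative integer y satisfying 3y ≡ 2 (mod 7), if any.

3

gcd(7, 3) = 1.
1 divides 2, so solutions exist.
By Bézout, 3×(-2) + 7×(1) = 1.
So 3×(-2) ≡ 1 (mod 7); multiply by 2: y ≡ -4 (mod 7).
Smallest nonnegative: y = -4 mod 7 = 3.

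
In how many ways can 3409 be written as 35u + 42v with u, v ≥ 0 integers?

16

gcd(42, 35) = 7  (42 = 1·35 + 7, 35 = 5·7).
Back-substituting, 35·(-1) + 42·(1) = 7.
Scale by 487: one solution is (-487, 487). Reduce u mod 6: (5, 77).
General: u = 5 + 6t, v = 77 - 5t.
u ≥ 0 ⇒ t ≥ 0; v ≥ 0 ⇒ t ≤ 15. So t ∈ [0, 15]: 16 solutions.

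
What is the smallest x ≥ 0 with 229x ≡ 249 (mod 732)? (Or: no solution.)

81

gcd(732, 229) = 1.
1 divides 249, so solutions exist.
By Bézout, 229*(-179) + 732*(56) = 1.
So 229*(-179) ≡ 1 (mod 732); multiply by 249: x ≡ -44571 (mod 732).
Smallest nonnegative: x = -44571 mod 732 = 81.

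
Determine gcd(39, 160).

gcd(160, 39) = 1  (160 = 4×39 + 4, 39 = 9×4 + 3, 4 = 1×3 + 1, 3 = 3×1).

1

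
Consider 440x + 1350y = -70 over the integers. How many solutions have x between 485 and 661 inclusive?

gcd(1350, 440) = 10  (1350 = 3*440 + 30, 440 = 14*30 + 20, 30 = 1*20 + 10, 20 = 2*10).
Back-substituting, 440*(-46) + 1350*(15) = 10.
Scale by -7: particular solution (322, -105); reduce x mod 135: (52, -17).
General solution: x = 52 + 135t, y = -17 - 44t for integer t.
485 ≤ 52 + 135t ≤ 661 gives t ∈ [4, 4], which is 1 value.

1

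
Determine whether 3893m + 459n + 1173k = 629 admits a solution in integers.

yes

gcd(3893, 459) = 17.
gcd(17, 1173) = 17.
17 divides 629, so integer solutions exist.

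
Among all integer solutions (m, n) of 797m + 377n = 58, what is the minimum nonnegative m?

gcd(797, 377) = 1.
1 divides 58, so solutions exist.
By Bézout, 797·(114) + 377·(-241) = 1.
Scale by 58/1 = 58: (m₀, n₀) = (6612, -13978).
General solution: m = 6612 + 377t, n = -13978 - 797t for integer t.
m ≥ 0: smallest is 6612 mod 377 = 203 (at t = -17), with n = -429.

203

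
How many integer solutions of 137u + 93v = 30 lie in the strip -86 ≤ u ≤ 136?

gcd(137, 93) = 1  (137 = 1×93 + 44, 93 = 2×44 + 5, 44 = 8×5 + 4, 5 = 1×4 + 1, 4 = 4×1).
Back-substituting, 137×(-19) + 93×(28) = 1.
Scale by 30: particular solution (-570, 840); reduce u mod 93: (81, -119).
General solution: u = 81 + 93t, v = -119 - 137t for integer t.
-86 ≤ 81 + 93t ≤ 136 gives t ∈ [-1, 0], which is 2 values.

2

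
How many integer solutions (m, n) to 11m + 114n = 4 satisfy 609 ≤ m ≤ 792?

2

gcd(114, 11) = 1.
By Bézout, 11·(-31) + 114·(3) = 1.
Particular solution: (104, -10).
General solution: m = 104 + 114t, n = -10 - 11t for integer t.
609 ≤ 104 + 114t ≤ 792 gives t ∈ [5, 6], which is 2 values.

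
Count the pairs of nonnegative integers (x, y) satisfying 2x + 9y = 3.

0

gcd(9, 2) = 1  (9 = 4×2 + 1, 2 = 2×1).
Back-substituting, 2×(-4) + 9×(1) = 1.
Scale by 3: one solution is (-12, 3). Reduce x mod 9: (6, -1).
General: x = 6 + 9t, y = -1 - 2t.
x ≥ 0 ⇒ t ≥ 0; y ≥ 0 ⇒ t ≤ -1. So t ∈ [0, -1]: 0 solutions.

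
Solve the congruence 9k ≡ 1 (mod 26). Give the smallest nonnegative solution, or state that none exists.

3

gcd(26, 9) = 1  (26 = 2·9 + 8, 9 = 1·8 + 1, 8 = 8·1).
1 divides 1, so solutions exist.
Back-substituting, 9·(3) + 26·(-1) = 1.
So 9·(3) ≡ 1 (mod 26); multiply by 1: k ≡ 3 (mod 26).
Smallest nonnegative: k = 3 mod 26 = 3.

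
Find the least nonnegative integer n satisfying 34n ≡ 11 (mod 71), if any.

gcd(71, 34):
  71 = 2×34 + 3
  34 = 11×3 + 1
  3 = 3×1
so gcd(71, 34) = 1.
1 divides 11, so solutions exist.
Back-substitute for Bézout coefficients:
  1 = 34 - 11×3
  ... = 34×(23) + 71×(-11)
So 34×(23) ≡ 1 (mod 71); multiply by 11: n ≡ 253 (mod 71).
Smallest nonnegative: n = 253 mod 71 = 40.

40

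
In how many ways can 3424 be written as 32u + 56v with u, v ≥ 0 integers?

16

gcd(56, 32) = 8  (56 = 1*32 + 24, 32 = 1*24 + 8, 24 = 3*8).
Back-substituting, 32*(2) + 56*(-1) = 8.
Scale by 428: one solution is (856, -428). Reduce u mod 7: (2, 60).
General: u = 2 + 7t, v = 60 - 4t.
u ≥ 0 ⇒ t ≥ 0; v ≥ 0 ⇒ t ≤ 15. So t ∈ [0, 15]: 16 solutions.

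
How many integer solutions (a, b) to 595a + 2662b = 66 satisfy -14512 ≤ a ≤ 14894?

11

gcd(2662, 595) = 1.
By Bézout, 595×(859) + 2662×(-192) = 1.
Particular solution: (792, -177).
General solution: a = 792 + 2662t, b = -177 - 595t for integer t.
-14512 ≤ 792 + 2662t ≤ 14894 gives t ∈ [-5, 5], which is 11 values.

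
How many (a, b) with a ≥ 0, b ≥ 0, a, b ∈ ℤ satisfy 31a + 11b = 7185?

21

gcd(31, 11):
  31 = 2·11 + 9
  11 = 1·9 + 2
  9 = 4·2 + 1
  2 = 2·1
so gcd(31, 11) = 1.
Back-substitute for Bézout coefficients:
  1 = 9 - 4·2
  ... = 31·(5) + 11·(-14)
Scale by 7185: one solution is (35925, -100590). Reduce a mod 11: (10, 625).
General: a = 10 + 11t, b = 625 - 31t.
a ≥ 0 ⇒ t ≥ 0; b ≥ 0 ⇒ t ≤ 20. So t ∈ [0, 20]: 21 solutions.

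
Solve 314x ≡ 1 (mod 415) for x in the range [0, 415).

189

gcd(415, 314):
  415 = 1×314 + 101
  314 = 3×101 + 11
  101 = 9×11 + 2
  11 = 5×2 + 1
  2 = 2×1
so gcd(415, 314) = 1.
Back-substitute for Bézout coefficients:
  1 = 11 - 5×2
  ... = 314×(189) + 415×(-143)
So 314×189 ≡ 1 (mod 415), and 189 mod 415 = 189.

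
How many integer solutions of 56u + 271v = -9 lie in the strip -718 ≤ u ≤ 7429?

gcd(271, 56) = 1  (271 = 4×56 + 47, 56 = 1×47 + 9, 47 = 5×9 + 2, 9 = 4×2 + 1, 2 = 2×1).
Back-substituting, 56×(121) + 271×(-25) = 1.
Scale by -9: particular solution (-1089, 225); reduce u mod 271: (266, -55).
General solution: u = 266 + 271t, v = -55 - 56t for integer t.
-718 ≤ 266 + 271t ≤ 7429 gives t ∈ [-3, 26], which is 30 values.

30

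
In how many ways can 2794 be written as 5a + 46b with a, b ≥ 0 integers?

12

gcd(46, 5):
  46 = 9*5 + 1
  5 = 5*1
so gcd(46, 5) = 1.
Back-substitute for Bézout coefficients:
  1 = 46 - 9*5
  ... = 5*(-9) + 46*(1)
Scale by 2794: one solution is (-25146, 2794). Reduce a mod 46: (16, 59).
General: a = 16 + 46t, b = 59 - 5t.
a ≥ 0 ⇒ t ≥ 0; b ≥ 0 ⇒ t ≤ 11. So t ∈ [0, 11]: 12 solutions.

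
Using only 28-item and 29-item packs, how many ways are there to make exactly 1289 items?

2

Need nonnegative integers with 28j + 29k = 1289.
gcd(28, 29) = 1, and 28·(-1) + 29·(1) = 1.
So (j₀, k₀) = (-1289, 1289); general j = -1289 + 29t, k = 1289 - 28t.
j ≥ 0 ⇒ t ≥ 45; k ≥ 0 ⇒ t ≤ 46. That's 2 values of t.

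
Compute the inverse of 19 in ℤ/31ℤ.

gcd(31, 19) = 1.
By Bézout, 19*(-13) + 31*(8) = 1.
So 19*-13 ≡ 1 (mod 31), and -13 mod 31 = 18.

18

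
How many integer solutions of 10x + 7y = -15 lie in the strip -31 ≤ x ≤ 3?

5

gcd(10, 7) = 1.
By Bézout, 10×(-2) + 7×(3) = 1.
Particular solution: (2, -5).
General solution: x = 2 + 7t, y = -5 - 10t for integer t.
-31 ≤ 2 + 7t ≤ 3 gives t ∈ [-4, 0], which is 5 values.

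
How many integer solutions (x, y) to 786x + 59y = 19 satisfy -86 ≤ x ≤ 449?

gcd(786, 59) = 1.
By Bézout, 786×(28) + 59×(-373) = 1.
Particular solution: (1, -13).
General solution: x = 1 + 59t, y = -13 - 786t for integer t.
-86 ≤ 1 + 59t ≤ 449 gives t ∈ [-1, 7], which is 9 values.

9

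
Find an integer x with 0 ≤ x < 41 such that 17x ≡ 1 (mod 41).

gcd(41, 17):
  41 = 2·17 + 7
  17 = 2·7 + 3
  7 = 2·3 + 1
  3 = 3·1
so gcd(41, 17) = 1.
Back-substitute for Bézout coefficients:
  1 = 7 - 2·3
  ... = 17·(-12) + 41·(5)
So 17·-12 ≡ 1 (mod 41), and -12 mod 41 = 29.

29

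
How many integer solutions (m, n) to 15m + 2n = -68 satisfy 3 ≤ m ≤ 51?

24

gcd(15, 2) = 1.
By Bézout, 15×(1) + 2×(-7) = 1.
Particular solution: (0, -34).
General solution: m = 0 + 2t, n = -34 - 15t for integer t.
3 ≤ 0 + 2t ≤ 51 gives t ∈ [2, 25], which is 24 values.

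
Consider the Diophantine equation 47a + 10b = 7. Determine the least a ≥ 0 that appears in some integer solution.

1

gcd(47, 10):
  47 = 4×10 + 7
  10 = 1×7 + 3
  7 = 2×3 + 1
  3 = 3×1
so gcd(47, 10) = 1.
1 divides 7, so solutions exist.
Back-substitute for Bézout coefficients:
  1 = 7 - 2×3
  ... = 47×(3) + 10×(-14)
Scale by 7/1 = 7: (a₀, b₀) = (21, -98).
General solution: a = 21 + 10t, b = -98 - 47t for integer t.
a ≥ 0: smallest is 21 mod 10 = 1 (at t = -2), with b = -4.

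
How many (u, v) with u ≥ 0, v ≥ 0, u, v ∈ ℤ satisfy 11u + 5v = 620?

12

gcd(11, 5):
  11 = 2·5 + 1
  5 = 5·1
so gcd(11, 5) = 1.
Back-substitute for Bézout coefficients:
  1 = 11 - 2·5
  ... = 11·(1) + 5·(-2)
Scale by 620: one solution is (620, -1240). Reduce u mod 5: (0, 124).
General: u = 0 + 5t, v = 124 - 11t.
u ≥ 0 ⇒ t ≥ 0; v ≥ 0 ⇒ t ≤ 11. So t ∈ [0, 11]: 12 solutions.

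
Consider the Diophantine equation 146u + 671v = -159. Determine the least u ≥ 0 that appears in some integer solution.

gcd(671, 146) = 1.
1 divides -159, so solutions exist.
By Bézout, 146*(-216) + 671*(47) = 1.
Scale by -159/1 = -159: (u₀, v₀) = (34344, -7473).
General solution: u = 34344 + 671t, v = -7473 - 146t for integer t.
u ≥ 0: smallest is 34344 mod 671 = 123 (at t = -51), with v = -27.

123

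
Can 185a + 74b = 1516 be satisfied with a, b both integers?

gcd(185, 74) = 37  (185 = 2*74 + 37, 74 = 2*37).
37 does not divide 1516 (remainder 36), so no integer solutions.

no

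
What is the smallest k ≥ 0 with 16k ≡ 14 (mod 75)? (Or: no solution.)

gcd(75, 16) = 1.
1 divides 14, so solutions exist.
By Bézout, 16·(-14) + 75·(3) = 1.
So 16·(-14) ≡ 1 (mod 75); multiply by 14: k ≡ -196 (mod 75).
Smallest nonnegative: k = -196 mod 75 = 29.

29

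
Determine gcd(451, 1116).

1

gcd(1116, 451):
  1116 = 2·451 + 214
  451 = 2·214 + 23
  214 = 9·23 + 7
  23 = 3·7 + 2
  7 = 3·2 + 1
  2 = 2·1
so gcd(1116, 451) = 1.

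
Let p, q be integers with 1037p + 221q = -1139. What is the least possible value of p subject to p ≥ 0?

7

gcd(1037, 221) = 17  (1037 = 4·221 + 153, 221 = 1·153 + 68, 153 = 2·68 + 17, 68 = 4·17).
17 divides -1139, so solutions exist.
Back-substituting, 1037·(3) + 221·(-14) = 17.
Scale by -1139/17 = -67: (p₀, q₀) = (-201, 938).
General solution: p = -201 + 13t, q = 938 - 61t for integer t.
p ≥ 0: smallest is -201 mod 13 = 7 (at t = 16), with q = -38.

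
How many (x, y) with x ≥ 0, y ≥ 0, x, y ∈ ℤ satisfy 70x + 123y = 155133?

gcd(123, 70) = 1.
By Bézout, 70×(58) + 123×(-33) = 1.
One solution: (18, 1251).
General: x = 18 + 123t, y = 1251 - 70t.
x ≥ 0 ⇒ t ≥ 0; y ≥ 0 ⇒ t ≤ 17. So t ∈ [0, 17]: 18 solutions.

18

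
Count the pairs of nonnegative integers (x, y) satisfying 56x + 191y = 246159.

gcd(191, 56):
  191 = 3*56 + 23
  56 = 2*23 + 10
  23 = 2*10 + 3
  10 = 3*3 + 1
  3 = 3*1
so gcd(191, 56) = 1.
Back-substitute for Bézout coefficients:
  1 = 10 - 3*3
  ... = 56*(58) + 191*(-17)
Scale by 246159: one solution is (14277222, -4184703). Reduce x mod 191: (163, 1241).
General: x = 163 + 191t, y = 1241 - 56t.
x ≥ 0 ⇒ t ≥ 0; y ≥ 0 ⇒ t ≤ 22. So t ∈ [0, 22]: 23 solutions.

23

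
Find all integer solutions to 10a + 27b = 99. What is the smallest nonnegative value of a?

18

gcd(27, 10) = 1.
1 divides 99, so solutions exist.
By Bézout, 10×(-8) + 27×(3) = 1.
Scale by 99/1 = 99: (a₀, b₀) = (-792, 297).
General solution: a = -792 + 27t, b = 297 - 10t for integer t.
a ≥ 0: smallest is -792 mod 27 = 18 (at t = 30), with b = -3.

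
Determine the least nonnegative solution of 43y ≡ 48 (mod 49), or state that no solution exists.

41

gcd(49, 43) = 1  (49 = 1·43 + 6, 43 = 7·6 + 1, 6 = 6·1).
1 divides 48, so solutions exist.
Back-substituting, 43·(8) + 49·(-7) = 1.
So 43·(8) ≡ 1 (mod 49); multiply by 48: y ≡ 384 (mod 49).
Smallest nonnegative: y = 384 mod 49 = 41.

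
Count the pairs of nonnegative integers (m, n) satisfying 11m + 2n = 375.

gcd(11, 2) = 1.
By Bézout, 11·(1) + 2·(-5) = 1.
One solution: (1, 182).
General: m = 1 + 2t, n = 182 - 11t.
m ≥ 0 ⇒ t ≥ 0; n ≥ 0 ⇒ t ≤ 16. So t ∈ [0, 16]: 17 solutions.

17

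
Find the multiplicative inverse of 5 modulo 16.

13

gcd(16, 5) = 1  (16 = 3×5 + 1, 5 = 5×1).
Back-substituting, 5×(-3) + 16×(1) = 1.
So 5×-3 ≡ 1 (mod 16), and -3 mod 16 = 13.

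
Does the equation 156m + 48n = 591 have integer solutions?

gcd(156, 48) = 12.
12 does not divide 591 (remainder 3), so no integer solutions.

no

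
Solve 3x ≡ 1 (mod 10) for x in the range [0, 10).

gcd(10, 3) = 1.
By Bézout, 3*(-3) + 10*(1) = 1.
So 3*-3 ≡ 1 (mod 10), and -3 mod 10 = 7.

7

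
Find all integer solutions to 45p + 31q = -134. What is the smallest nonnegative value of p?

gcd(45, 31):
  45 = 1×31 + 14
  31 = 2×14 + 3
  14 = 4×3 + 2
  3 = 1×2 + 1
  2 = 2×1
so gcd(45, 31) = 1.
1 divides -134, so solutions exist.
Back-substitute for Bézout coefficients:
  1 = 3 - 1×2
  ... = 45×(-11) + 31×(16)
Scale by -134/1 = -134: (p₀, q₀) = (1474, -2144).
General solution: p = 1474 + 31t, q = -2144 - 45t for integer t.
p ≥ 0: smallest is 1474 mod 31 = 17 (at t = -47), with q = -29.

17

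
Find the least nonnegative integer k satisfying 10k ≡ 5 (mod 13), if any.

gcd(13, 10):
  13 = 1·10 + 3
  10 = 3·3 + 1
  3 = 3·1
so gcd(13, 10) = 1.
1 divides 5, so solutions exist.
Back-substitute for Bézout coefficients:
  1 = 10 - 3·3
  ... = 10·(4) + 13·(-3)
So 10·(4) ≡ 1 (mod 13); multiply by 5: k ≡ 20 (mod 13).
Smallest nonnegative: k = 20 mod 13 = 7.

7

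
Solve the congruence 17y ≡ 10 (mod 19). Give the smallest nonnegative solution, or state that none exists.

14

gcd(19, 17) = 1.
1 divides 10, so solutions exist.
By Bézout, 17×(9) + 19×(-8) = 1.
So 17×(9) ≡ 1 (mod 19); multiply by 10: y ≡ 90 (mod 19).
Smallest nonnegative: y = 90 mod 19 = 14.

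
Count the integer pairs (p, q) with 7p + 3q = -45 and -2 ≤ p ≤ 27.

gcd(7, 3):
  7 = 2×3 + 1
  3 = 3×1
so gcd(7, 3) = 1.
Back-substitute for Bézout coefficients:
  1 = 7 - 2×3
  ... = 7×(1) + 3×(-2)
Scale by -45: particular solution (-45, 90); reduce p mod 3: (0, -15).
General solution: p = 0 + 3t, q = -15 - 7t for integer t.
-2 ≤ 0 + 3t ≤ 27 gives t ∈ [0, 9], which is 10 values.

10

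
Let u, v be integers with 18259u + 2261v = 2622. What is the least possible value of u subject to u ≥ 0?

gcd(18259, 2261) = 19  (18259 = 8×2261 + 171, 2261 = 13×171 + 38, 171 = 4×38 + 19, 38 = 2×19).
19 divides 2622, so solutions exist.
Back-substituting, 18259×(53) + 2261×(-428) = 19.
Scale by 2622/19 = 138: (u₀, v₀) = (7314, -59064).
General solution: u = 7314 + 119t, v = -59064 - 961t for integer t.
u ≥ 0: smallest is 7314 mod 119 = 55 (at t = -61), with v = -443.

55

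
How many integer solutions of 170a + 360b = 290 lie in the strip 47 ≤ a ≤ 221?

5

gcd(360, 170) = 10  (360 = 2×170 + 20, 170 = 8×20 + 10, 20 = 2×10).
Back-substituting, 170×(17) + 360×(-8) = 10.
Scale by 29: particular solution (493, -232); reduce a mod 36: (25, -11).
General solution: a = 25 + 36t, b = -11 - 17t for integer t.
47 ≤ 25 + 36t ≤ 221 gives t ∈ [1, 5], which is 5 values.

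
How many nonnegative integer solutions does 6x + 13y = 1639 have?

21

gcd(13, 6) = 1  (13 = 2×6 + 1, 6 = 6×1).
Back-substituting, 6×(-2) + 13×(1) = 1.
Scale by 1639: one solution is (-3278, 1639). Reduce x mod 13: (11, 121).
General: x = 11 + 13t, y = 121 - 6t.
x ≥ 0 ⇒ t ≥ 0; y ≥ 0 ⇒ t ≤ 20. So t ∈ [0, 20]: 21 solutions.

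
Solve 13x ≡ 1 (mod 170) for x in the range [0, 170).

157

gcd(170, 13) = 1  (170 = 13*13 + 1, 13 = 13*1).
Back-substituting, 13*(-13) + 170*(1) = 1.
So 13*-13 ≡ 1 (mod 170), and -13 mod 170 = 157.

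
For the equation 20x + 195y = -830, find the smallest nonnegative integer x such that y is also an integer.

17

gcd(195, 20) = 5  (195 = 9×20 + 15, 20 = 1×15 + 5, 15 = 3×5).
5 divides -830, so solutions exist.
Back-substituting, 20×(10) + 195×(-1) = 5.
Scale by -830/5 = -166: (x₀, y₀) = (-1660, 166).
General solution: x = -1660 + 39t, y = 166 - 4t for integer t.
x ≥ 0: smallest is -1660 mod 39 = 17 (at t = 43), with y = -6.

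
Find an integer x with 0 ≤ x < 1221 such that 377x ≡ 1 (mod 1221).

719

gcd(1221, 377) = 1.
By Bézout, 377·(-502) + 1221·(155) = 1.
So 377·-502 ≡ 1 (mod 1221), and -502 mod 1221 = 719.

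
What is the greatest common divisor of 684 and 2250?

18

gcd(2250, 684) = 18  (2250 = 3×684 + 198, 684 = 3×198 + 90, 198 = 2×90 + 18, 90 = 5×18).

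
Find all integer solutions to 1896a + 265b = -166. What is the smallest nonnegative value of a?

164

gcd(1896, 265) = 1  (1896 = 7*265 + 41, 265 = 6*41 + 19, 41 = 2*19 + 3, 19 = 6*3 + 1, 3 = 3*1).
1 divides -166, so solutions exist.
Back-substituting, 1896*(-84) + 265*(601) = 1.
Scale by -166/1 = -166: (a₀, b₀) = (13944, -99766).
General solution: a = 13944 + 265t, b = -99766 - 1896t for integer t.
a ≥ 0: smallest is 13944 mod 265 = 164 (at t = -52), with b = -1174.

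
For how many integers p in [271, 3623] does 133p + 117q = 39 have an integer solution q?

gcd(133, 117) = 1  (133 = 1·117 + 16, 117 = 7·16 + 5, 16 = 3·5 + 1, 5 = 5·1).
Back-substituting, 133·(22) + 117·(-25) = 1.
Scale by 39: particular solution (858, -975); reduce p mod 117: (39, -44).
General solution: p = 39 + 117t, q = -44 - 133t for integer t.
271 ≤ 39 + 117t ≤ 3623 gives t ∈ [2, 30], which is 29 values.

29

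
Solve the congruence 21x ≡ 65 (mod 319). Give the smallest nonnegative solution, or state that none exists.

gcd(319, 21) = 1  (319 = 15*21 + 4, 21 = 5*4 + 1, 4 = 4*1).
1 divides 65, so solutions exist.
Back-substituting, 21*(76) + 319*(-5) = 1.
So 21*(76) ≡ 1 (mod 319); multiply by 65: x ≡ 4940 (mod 319).
Smallest nonnegative: x = 4940 mod 319 = 155.

155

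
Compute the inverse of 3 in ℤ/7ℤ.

gcd(7, 3) = 1  (7 = 2×3 + 1, 3 = 3×1).
Back-substituting, 3×(-2) + 7×(1) = 1.
So 3×-2 ≡ 1 (mod 7), and -2 mod 7 = 5.

5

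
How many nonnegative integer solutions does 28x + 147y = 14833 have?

gcd(147, 28):
  147 = 5*28 + 7
  28 = 4*7
so gcd(147, 28) = 7.
Back-substitute for Bézout coefficients:
  7 = 147 - 5*28
  ... = 28*(-5) + 147*(1)
Scale by 2119: one solution is (-10595, 2119). Reduce x mod 21: (10, 99).
General: x = 10 + 21t, y = 99 - 4t.
x ≥ 0 ⇒ t ≥ 0; y ≥ 0 ⇒ t ≤ 24. So t ∈ [0, 24]: 25 solutions.

25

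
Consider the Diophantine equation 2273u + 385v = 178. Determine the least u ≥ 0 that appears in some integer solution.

gcd(2273, 385) = 1  (2273 = 5·385 + 348, 385 = 1·348 + 37, 348 = 9·37 + 15, 37 = 2·15 + 7, 15 = 2·7 + 1, 7 = 7·1).
1 divides 178, so solutions exist.
Back-substituting, 2273·(52) + 385·(-307) = 1.
Scale by 178/1 = 178: (u₀, v₀) = (9256, -54646).
General solution: u = 9256 + 385t, v = -54646 - 2273t for integer t.
u ≥ 0: smallest is 9256 mod 385 = 16 (at t = -24), with v = -94.

16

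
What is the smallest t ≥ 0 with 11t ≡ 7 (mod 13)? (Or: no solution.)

gcd(13, 11) = 1  (13 = 1·11 + 2, 11 = 5·2 + 1, 2 = 2·1).
1 divides 7, so solutions exist.
Back-substituting, 11·(6) + 13·(-5) = 1.
So 11·(6) ≡ 1 (mod 13); multiply by 7: t ≡ 42 (mod 13).
Smallest nonnegative: t = 42 mod 13 = 3.

3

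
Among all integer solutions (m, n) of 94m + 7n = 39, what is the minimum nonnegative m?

6

gcd(94, 7) = 1  (94 = 13×7 + 3, 7 = 2×3 + 1, 3 = 3×1).
1 divides 39, so solutions exist.
Back-substituting, 94×(-2) + 7×(27) = 1.
Scale by 39/1 = 39: (m₀, n₀) = (-78, 1053).
General solution: m = -78 + 7t, n = 1053 - 94t for integer t.
m ≥ 0: smallest is -78 mod 7 = 6 (at t = 12), with n = -75.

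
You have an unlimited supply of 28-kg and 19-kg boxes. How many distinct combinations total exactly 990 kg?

Need nonnegative integers with 28j + 19k = 990.
gcd(28, 19) = 1, and 28·(-2) + 19·(3) = 1.
So (j₀, k₀) = (-1980, 2970); general j = -1980 + 19t, k = 2970 - 28t.
j ≥ 0 ⇒ t ≥ 105; k ≥ 0 ⇒ t ≤ 106. That's 2 values of t.

2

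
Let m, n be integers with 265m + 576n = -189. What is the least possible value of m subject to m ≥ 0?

gcd(576, 265):
  576 = 2×265 + 46
  265 = 5×46 + 35
  46 = 1×35 + 11
  35 = 3×11 + 2
  11 = 5×2 + 1
  2 = 2×1
so gcd(576, 265) = 1.
1 divides -189, so solutions exist.
Back-substitute for Bézout coefficients:
  1 = 11 - 5×2
  ... = 265×(-263) + 576×(121)
Scale by -189/1 = -189: (m₀, n₀) = (49707, -22869).
General solution: m = 49707 + 576t, n = -22869 - 265t for integer t.
m ≥ 0: smallest is 49707 mod 576 = 171 (at t = -86), with n = -79.

171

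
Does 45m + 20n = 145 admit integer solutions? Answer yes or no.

gcd(45, 20) = 5.
5 divides 145, so integer solutions exist.

yes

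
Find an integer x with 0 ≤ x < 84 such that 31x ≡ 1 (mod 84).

19

gcd(84, 31) = 1  (84 = 2×31 + 22, 31 = 1×22 + 9, 22 = 2×9 + 4, 9 = 2×4 + 1, 4 = 4×1).
Back-substituting, 31×(19) + 84×(-7) = 1.
So 31×19 ≡ 1 (mod 84), and 19 mod 84 = 19.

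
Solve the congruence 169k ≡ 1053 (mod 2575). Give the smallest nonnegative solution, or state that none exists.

gcd(2575, 169):
  2575 = 15*169 + 40
  169 = 4*40 + 9
  40 = 4*9 + 4
  9 = 2*4 + 1
  4 = 4*1
so gcd(2575, 169) = 1.
1 divides 1053, so solutions exist.
Back-substitute for Bézout coefficients:
  1 = 9 - 2*4
  ... = 169*(579) + 2575*(-38)
So 169*(579) ≡ 1 (mod 2575); multiply by 1053: k ≡ 609687 (mod 2575).
Smallest nonnegative: k = 609687 mod 2575 = 1987.

1987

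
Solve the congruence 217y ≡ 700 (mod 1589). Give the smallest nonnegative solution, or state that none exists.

gcd(1589, 217) = 7  (1589 = 7×217 + 70, 217 = 3×70 + 7, 70 = 10×7).
7 divides 700, so solutions exist.
Back-substituting, 217×(22) + 1589×(-3) = 7.
So 217×(22) ≡ 7 (mod 1589); multiply by 100: y ≡ 2200 (mod 227).
Smallest nonnegative: y = 2200 mod 227 = 157.

157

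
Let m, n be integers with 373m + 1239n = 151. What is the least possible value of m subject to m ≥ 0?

688

gcd(1239, 373) = 1  (1239 = 3×373 + 120, 373 = 3×120 + 13, 120 = 9×13 + 3, 13 = 4×3 + 1, 3 = 3×1).
1 divides 151, so solutions exist.
Back-substituting, 373×(382) + 1239×(-115) = 1.
Scale by 151/1 = 151: (m₀, n₀) = (57682, -17365).
General solution: m = 57682 + 1239t, n = -17365 - 373t for integer t.
m ≥ 0: smallest is 57682 mod 1239 = 688 (at t = -46), with n = -207.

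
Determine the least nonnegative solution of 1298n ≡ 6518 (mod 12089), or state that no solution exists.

gcd(12089, 1298):
  12089 = 9×1298 + 407
  1298 = 3×407 + 77
  407 = 5×77 + 22
  77 = 3×22 + 11
  22 = 2×11
so gcd(12089, 1298) = 11.
11 does not divide 6518, so the congruence has no solution.

no solution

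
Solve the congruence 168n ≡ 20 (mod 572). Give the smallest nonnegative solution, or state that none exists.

gcd(572, 168) = 4.
4 divides 20, so solutions exist.
By Bézout, 168×(-17) + 572×(5) = 4.
So 168×(-17) ≡ 4 (mod 572); multiply by 5: n ≡ -85 (mod 143).
Smallest nonnegative: n = -85 mod 143 = 58.

58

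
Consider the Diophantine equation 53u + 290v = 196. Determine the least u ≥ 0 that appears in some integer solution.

gcd(290, 53):
  290 = 5*53 + 25
  53 = 2*25 + 3
  25 = 8*3 + 1
  3 = 3*1
so gcd(290, 53) = 1.
1 divides 196, so solutions exist.
Back-substitute for Bézout coefficients:
  1 = 25 - 8*3
  ... = 53*(-93) + 290*(17)
Scale by 196/1 = 196: (u₀, v₀) = (-18228, 3332).
General solution: u = -18228 + 290t, v = 3332 - 53t for integer t.
u ≥ 0: smallest is -18228 mod 290 = 42 (at t = 63), with v = -7.

42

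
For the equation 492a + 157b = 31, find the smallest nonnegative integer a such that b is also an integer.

151

gcd(492, 157):
  492 = 3·157 + 21
  157 = 7·21 + 10
  21 = 2·10 + 1
  10 = 10·1
so gcd(492, 157) = 1.
1 divides 31, so solutions exist.
Back-substitute for Bézout coefficients:
  1 = 21 - 2·10
  ... = 492·(15) + 157·(-47)
Scale by 31/1 = 31: (a₀, b₀) = (465, -1457).
General solution: a = 465 + 157t, b = -1457 - 492t for integer t.
a ≥ 0: smallest is 465 mod 157 = 151 (at t = -2), with b = -473.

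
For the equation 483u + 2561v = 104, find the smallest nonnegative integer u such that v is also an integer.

gcd(2561, 483):
  2561 = 5×483 + 146
  483 = 3×146 + 45
  146 = 3×45 + 11
  45 = 4×11 + 1
  11 = 11×1
so gcd(2561, 483) = 1.
1 divides 104, so solutions exist.
Back-substitute for Bézout coefficients:
  1 = 45 - 4×11
  ... = 483×(228) + 2561×(-43)
Scale by 104/1 = 104: (u₀, v₀) = (23712, -4472).
General solution: u = 23712 + 2561t, v = -4472 - 483t for integer t.
u ≥ 0: smallest is 23712 mod 2561 = 663 (at t = -9), with v = -125.

663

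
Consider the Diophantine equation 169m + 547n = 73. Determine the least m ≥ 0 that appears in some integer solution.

227

gcd(547, 169) = 1.
1 divides 73, so solutions exist.
By Bézout, 169×(123) + 547×(-38) = 1.
Scale by 73/1 = 73: (m₀, n₀) = (8979, -2774).
General solution: m = 8979 + 547t, n = -2774 - 169t for integer t.
m ≥ 0: smallest is 8979 mod 547 = 227 (at t = -16), with n = -70.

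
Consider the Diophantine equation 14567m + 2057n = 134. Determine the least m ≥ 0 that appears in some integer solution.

gcd(14567, 2057) = 1.
1 divides 134, so solutions exist.
By Bézout, 14567*(-502) + 2057*(3555) = 1.
Scale by 134/1 = 134: (m₀, n₀) = (-67268, 476370).
General solution: m = -67268 + 2057t, n = 476370 - 14567t for integer t.
m ≥ 0: smallest is -67268 mod 2057 = 613 (at t = 33), with n = -4341.

613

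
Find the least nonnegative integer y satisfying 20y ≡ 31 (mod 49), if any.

gcd(49, 20) = 1  (49 = 2·20 + 9, 20 = 2·9 + 2, 9 = 4·2 + 1, 2 = 2·1).
1 divides 31, so solutions exist.
Back-substituting, 20·(-22) + 49·(9) = 1.
So 20·(-22) ≡ 1 (mod 49); multiply by 31: y ≡ -682 (mod 49).
Smallest nonnegative: y = -682 mod 49 = 4.

4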